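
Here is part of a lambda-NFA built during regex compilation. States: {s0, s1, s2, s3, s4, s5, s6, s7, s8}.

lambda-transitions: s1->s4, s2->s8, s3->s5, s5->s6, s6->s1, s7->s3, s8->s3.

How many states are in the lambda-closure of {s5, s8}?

6

Start with {s5, s8}.
From s5 via lambda: add s6.
From s8 via lambda: add s3.
From s6 via lambda: add s1.
From s1 via lambda: add s4.
lambda-closure = {s1, s3, s4, s5, s6, s8}, which has 6 states.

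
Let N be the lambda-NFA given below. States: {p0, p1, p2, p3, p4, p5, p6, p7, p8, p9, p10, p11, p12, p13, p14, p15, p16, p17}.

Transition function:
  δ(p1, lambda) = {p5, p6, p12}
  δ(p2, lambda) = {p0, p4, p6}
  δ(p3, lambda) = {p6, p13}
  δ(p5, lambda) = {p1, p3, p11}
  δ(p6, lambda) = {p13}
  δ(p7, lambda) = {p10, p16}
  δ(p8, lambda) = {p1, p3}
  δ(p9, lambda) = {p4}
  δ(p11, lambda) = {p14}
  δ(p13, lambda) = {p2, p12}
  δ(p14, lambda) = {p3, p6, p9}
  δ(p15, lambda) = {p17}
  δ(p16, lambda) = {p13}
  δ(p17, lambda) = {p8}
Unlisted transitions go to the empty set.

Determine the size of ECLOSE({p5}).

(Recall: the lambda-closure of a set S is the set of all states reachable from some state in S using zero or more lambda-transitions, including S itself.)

12

Start with {p5}.
From p5 via lambda: add p1, p3, p11.
From p1 via lambda: add p6, p12.
From p3 via lambda: add p13.
From p11 via lambda: add p14.
From p13 via lambda: add p2.
From p14 via lambda: add p9.
From p2 via lambda: add p0, p4.
lambda-closure = {p0, p1, p2, p3, p4, p5, p6, p9, p11, p12, p13, p14}, which has 12 states.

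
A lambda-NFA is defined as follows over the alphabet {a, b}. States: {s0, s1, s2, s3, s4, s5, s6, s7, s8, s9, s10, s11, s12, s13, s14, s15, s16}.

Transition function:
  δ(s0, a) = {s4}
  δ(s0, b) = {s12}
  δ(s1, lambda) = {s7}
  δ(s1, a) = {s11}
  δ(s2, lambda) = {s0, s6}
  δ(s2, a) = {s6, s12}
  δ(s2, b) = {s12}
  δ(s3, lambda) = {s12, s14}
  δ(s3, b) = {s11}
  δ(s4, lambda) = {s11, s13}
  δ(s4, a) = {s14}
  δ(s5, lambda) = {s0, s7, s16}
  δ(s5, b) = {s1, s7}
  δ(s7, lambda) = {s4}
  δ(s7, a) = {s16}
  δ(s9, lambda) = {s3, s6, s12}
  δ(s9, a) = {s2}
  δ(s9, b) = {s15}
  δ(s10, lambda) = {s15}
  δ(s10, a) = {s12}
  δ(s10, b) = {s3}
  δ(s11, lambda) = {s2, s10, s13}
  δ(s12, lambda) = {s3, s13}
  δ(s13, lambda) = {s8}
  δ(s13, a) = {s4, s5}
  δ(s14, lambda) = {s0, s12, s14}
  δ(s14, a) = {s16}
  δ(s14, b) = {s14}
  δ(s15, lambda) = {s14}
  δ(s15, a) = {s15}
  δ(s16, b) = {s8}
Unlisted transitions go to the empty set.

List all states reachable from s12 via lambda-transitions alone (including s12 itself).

Start with {s12}.
From s12 via lambda: add s3, s13.
From s3 via lambda: add s14.
From s13 via lambda: add s8.
From s14 via lambda: add s0.
No new states can be added; the closed set is {s0, s3, s8, s12, s13, s14}.

{s0, s3, s8, s12, s13, s14}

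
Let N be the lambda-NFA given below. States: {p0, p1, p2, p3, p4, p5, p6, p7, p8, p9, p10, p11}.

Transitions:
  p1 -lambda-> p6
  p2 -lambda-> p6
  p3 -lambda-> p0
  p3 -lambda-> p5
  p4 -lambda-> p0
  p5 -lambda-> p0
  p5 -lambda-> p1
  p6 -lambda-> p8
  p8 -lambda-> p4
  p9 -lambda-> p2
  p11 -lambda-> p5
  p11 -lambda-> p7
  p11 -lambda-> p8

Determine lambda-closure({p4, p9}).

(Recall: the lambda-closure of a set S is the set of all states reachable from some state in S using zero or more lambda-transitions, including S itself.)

Start with {p4, p9}.
From p4 via lambda: add p0.
From p9 via lambda: add p2.
From p2 via lambda: add p6.
From p6 via lambda: add p8.
No new states can be added; the closed set is {p0, p2, p4, p6, p8, p9}.

{p0, p2, p4, p6, p8, p9}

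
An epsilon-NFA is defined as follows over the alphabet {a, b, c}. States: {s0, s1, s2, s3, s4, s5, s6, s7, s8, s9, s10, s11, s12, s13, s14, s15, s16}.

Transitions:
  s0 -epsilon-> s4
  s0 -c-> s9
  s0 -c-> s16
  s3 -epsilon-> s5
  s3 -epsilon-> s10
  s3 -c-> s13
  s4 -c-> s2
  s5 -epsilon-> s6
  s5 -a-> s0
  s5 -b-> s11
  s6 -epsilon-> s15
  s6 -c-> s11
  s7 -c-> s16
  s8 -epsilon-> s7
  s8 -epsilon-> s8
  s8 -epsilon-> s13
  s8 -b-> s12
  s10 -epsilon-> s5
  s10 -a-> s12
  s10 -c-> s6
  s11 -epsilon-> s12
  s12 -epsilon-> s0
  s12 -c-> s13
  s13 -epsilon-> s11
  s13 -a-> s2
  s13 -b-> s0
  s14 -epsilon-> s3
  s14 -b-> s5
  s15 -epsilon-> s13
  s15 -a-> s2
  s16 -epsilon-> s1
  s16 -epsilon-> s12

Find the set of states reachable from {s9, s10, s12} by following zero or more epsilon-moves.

{s0, s4, s5, s6, s9, s10, s11, s12, s13, s15}

Start with {s9, s10, s12}.
From s10 via epsilon: add s5.
From s12 via epsilon: add s0.
From s0 via epsilon: add s4.
From s5 via epsilon: add s6.
From s6 via epsilon: add s15.
From s15 via epsilon: add s13.
From s13 via epsilon: add s11.
No new states can be added; the closed set is {s0, s4, s5, s6, s9, s10, s11, s12, s13, s15}.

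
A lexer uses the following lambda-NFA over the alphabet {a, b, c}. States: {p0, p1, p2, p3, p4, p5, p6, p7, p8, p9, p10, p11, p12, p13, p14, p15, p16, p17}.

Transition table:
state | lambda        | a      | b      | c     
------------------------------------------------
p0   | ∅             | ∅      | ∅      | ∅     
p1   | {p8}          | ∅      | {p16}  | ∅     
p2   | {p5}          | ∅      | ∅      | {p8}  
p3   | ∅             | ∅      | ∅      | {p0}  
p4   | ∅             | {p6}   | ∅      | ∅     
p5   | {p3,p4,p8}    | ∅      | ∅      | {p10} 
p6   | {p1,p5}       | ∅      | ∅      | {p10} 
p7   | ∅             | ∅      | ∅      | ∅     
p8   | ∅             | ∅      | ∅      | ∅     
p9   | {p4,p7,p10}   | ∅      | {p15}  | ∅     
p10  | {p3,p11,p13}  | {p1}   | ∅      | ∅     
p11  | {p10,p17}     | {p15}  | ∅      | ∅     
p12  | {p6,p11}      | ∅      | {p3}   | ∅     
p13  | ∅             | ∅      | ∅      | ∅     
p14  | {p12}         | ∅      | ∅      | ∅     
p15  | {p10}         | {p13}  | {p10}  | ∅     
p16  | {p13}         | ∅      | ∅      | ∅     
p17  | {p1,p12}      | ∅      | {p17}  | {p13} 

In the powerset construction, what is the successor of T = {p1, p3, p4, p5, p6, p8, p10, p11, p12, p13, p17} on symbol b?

{p1, p3, p4, p5, p6, p8, p10, p11, p12, p13, p16, p17}

p1 on b → {p16}.
p12 on b → {p3}.
p17 on b → {p17}.
No b-transition from p3, p4, p5, p6, p8, p10, p11, p13.
Union after reading b: {p3, p16, p17}.
Now take the lambda-closure:
From p16 via lambda: add p13.
From p17 via lambda: add p1, p12.
From p1 via lambda: add p8.
From p12 via lambda: add p6, p11.
From p6 via lambda: add p5.
From p11 via lambda: add p10.
From p5 via lambda: add p4.
No new states can be added; the closed set is {p1, p3, p4, p5, p6, p8, p10, p11, p12, p13, p16, p17}.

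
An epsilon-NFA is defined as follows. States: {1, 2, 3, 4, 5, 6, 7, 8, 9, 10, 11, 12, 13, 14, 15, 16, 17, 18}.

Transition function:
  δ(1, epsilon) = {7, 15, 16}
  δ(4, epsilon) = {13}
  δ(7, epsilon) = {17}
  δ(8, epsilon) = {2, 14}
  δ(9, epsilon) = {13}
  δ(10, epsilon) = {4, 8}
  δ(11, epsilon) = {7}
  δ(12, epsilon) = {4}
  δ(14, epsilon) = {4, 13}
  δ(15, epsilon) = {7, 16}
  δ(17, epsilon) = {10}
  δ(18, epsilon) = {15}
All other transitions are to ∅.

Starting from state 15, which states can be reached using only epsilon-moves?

Start with {15}.
From 15 via epsilon: add 7, 16.
From 7 via epsilon: add 17.
From 17 via epsilon: add 10.
From 10 via epsilon: add 4, 8.
From 4 via epsilon: add 13.
From 8 via epsilon: add 2, 14.
No new states can be added; the closed set is {2, 4, 7, 8, 10, 13, 14, 15, 16, 17}.

{2, 4, 7, 8, 10, 13, 14, 15, 16, 17}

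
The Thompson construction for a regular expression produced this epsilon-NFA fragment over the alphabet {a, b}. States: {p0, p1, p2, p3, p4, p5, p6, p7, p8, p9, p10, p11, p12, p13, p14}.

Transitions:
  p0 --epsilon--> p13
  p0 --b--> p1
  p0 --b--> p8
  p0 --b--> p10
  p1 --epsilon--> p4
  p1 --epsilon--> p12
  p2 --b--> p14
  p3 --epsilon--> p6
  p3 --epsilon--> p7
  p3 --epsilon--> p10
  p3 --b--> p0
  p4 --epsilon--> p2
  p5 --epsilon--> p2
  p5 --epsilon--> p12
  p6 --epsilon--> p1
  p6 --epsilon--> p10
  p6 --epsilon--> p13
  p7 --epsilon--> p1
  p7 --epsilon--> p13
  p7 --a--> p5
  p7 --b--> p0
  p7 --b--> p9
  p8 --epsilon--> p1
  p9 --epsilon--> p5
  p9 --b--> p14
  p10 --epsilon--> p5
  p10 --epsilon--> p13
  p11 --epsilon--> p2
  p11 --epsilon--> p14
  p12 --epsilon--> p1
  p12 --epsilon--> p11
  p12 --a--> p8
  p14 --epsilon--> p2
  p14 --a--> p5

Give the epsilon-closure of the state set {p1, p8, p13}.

{p1, p2, p4, p8, p11, p12, p13, p14}

Start with {p1, p8, p13}.
From p1 via epsilon: add p4, p12.
From p4 via epsilon: add p2.
From p12 via epsilon: add p11.
From p11 via epsilon: add p14.
No new states can be added; the closed set is {p1, p2, p4, p8, p11, p12, p13, p14}.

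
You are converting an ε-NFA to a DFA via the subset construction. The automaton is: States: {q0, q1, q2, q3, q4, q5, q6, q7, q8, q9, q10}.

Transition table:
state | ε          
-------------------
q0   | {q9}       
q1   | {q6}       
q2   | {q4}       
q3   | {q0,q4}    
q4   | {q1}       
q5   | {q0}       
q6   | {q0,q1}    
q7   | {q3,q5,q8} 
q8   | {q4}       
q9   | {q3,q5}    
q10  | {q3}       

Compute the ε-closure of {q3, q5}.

{q0, q1, q3, q4, q5, q6, q9}

Start with {q3, q5}.
From q3 via ε: add q0, q4.
From q0 via ε: add q9.
From q4 via ε: add q1.
From q1 via ε: add q6.
No new states can be added; the closed set is {q0, q1, q3, q4, q5, q6, q9}.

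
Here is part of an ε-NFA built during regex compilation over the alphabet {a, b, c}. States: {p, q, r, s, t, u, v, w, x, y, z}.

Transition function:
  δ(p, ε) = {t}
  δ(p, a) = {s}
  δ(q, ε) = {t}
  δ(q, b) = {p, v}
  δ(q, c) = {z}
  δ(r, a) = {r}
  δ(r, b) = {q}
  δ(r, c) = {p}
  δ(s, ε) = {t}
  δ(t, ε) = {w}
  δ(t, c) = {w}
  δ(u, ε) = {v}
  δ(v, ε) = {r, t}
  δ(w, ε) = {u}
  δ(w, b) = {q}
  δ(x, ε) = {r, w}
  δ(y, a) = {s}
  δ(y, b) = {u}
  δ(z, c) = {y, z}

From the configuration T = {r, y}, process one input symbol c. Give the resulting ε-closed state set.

{p, r, t, u, v, w}

r on c → {p}.
No c-transition from y.
Union after reading c: {p}.
Now take the ε-closure:
From p via ε: add t.
From t via ε: add w.
From w via ε: add u.
From u via ε: add v.
From v via ε: add r.
No new states can be added; the closed set is {p, r, t, u, v, w}.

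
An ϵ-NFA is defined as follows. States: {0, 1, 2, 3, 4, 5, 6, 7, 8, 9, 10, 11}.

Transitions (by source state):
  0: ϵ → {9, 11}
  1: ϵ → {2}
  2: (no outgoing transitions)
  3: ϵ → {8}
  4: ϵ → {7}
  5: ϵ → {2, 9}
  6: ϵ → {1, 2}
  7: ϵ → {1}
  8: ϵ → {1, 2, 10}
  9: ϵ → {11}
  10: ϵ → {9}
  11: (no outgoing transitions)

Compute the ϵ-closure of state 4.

Start with {4}.
From 4 via ϵ: add 7.
From 7 via ϵ: add 1.
From 1 via ϵ: add 2.
No new states can be added; the closed set is {1, 2, 4, 7}.

{1, 2, 4, 7}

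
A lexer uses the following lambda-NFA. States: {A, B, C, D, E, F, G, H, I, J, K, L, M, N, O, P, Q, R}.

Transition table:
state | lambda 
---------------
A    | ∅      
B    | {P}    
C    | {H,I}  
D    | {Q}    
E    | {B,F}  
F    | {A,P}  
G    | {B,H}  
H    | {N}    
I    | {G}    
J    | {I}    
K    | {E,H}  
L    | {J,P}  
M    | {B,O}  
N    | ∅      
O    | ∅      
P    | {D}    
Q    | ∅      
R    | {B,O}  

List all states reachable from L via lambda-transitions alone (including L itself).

{B, D, G, H, I, J, L, N, P, Q}

Start with {L}.
From L via lambda: add J, P.
From J via lambda: add I.
From P via lambda: add D.
From D via lambda: add Q.
From I via lambda: add G.
From G via lambda: add B, H.
From H via lambda: add N.
No new states can be added; the closed set is {B, D, G, H, I, J, L, N, P, Q}.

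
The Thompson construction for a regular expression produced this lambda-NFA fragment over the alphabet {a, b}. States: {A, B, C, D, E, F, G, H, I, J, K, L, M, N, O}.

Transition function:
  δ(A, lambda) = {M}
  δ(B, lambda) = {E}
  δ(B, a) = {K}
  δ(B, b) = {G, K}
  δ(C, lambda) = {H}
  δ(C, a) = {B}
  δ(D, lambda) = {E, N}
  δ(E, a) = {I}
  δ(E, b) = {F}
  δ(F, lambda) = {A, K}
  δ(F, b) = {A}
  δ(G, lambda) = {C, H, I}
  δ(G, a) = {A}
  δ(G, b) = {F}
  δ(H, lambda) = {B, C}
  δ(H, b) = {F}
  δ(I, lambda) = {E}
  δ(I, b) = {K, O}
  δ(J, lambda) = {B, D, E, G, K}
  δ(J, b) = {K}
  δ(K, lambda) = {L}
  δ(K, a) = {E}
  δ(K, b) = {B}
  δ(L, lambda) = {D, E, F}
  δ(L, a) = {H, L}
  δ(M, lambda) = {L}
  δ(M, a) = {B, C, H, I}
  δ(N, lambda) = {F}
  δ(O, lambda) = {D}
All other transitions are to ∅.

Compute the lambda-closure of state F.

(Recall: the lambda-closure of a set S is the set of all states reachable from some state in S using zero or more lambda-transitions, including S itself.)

Start with {F}.
From F via lambda: add A, K.
From A via lambda: add M.
From K via lambda: add L.
From L via lambda: add D, E.
From D via lambda: add N.
No new states can be added; the closed set is {A, D, E, F, K, L, M, N}.

{A, D, E, F, K, L, M, N}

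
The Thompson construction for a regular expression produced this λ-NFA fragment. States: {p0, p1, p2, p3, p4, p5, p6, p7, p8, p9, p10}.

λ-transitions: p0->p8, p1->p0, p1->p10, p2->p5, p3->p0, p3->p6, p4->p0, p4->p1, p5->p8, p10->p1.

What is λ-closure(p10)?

Start with {p10}.
From p10 via λ: add p1.
From p1 via λ: add p0.
From p0 via λ: add p8.
No new states can be added; the closed set is {p0, p1, p8, p10}.

{p0, p1, p8, p10}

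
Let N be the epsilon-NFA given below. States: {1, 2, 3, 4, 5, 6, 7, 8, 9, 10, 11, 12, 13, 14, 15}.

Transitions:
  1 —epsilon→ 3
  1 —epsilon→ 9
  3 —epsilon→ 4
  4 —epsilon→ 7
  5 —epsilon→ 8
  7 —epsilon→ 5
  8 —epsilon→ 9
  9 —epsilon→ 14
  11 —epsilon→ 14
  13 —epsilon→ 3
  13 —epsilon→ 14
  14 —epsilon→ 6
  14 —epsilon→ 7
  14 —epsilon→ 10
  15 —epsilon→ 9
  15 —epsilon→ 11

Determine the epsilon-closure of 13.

Start with {13}.
From 13 via epsilon: add 3, 14.
From 3 via epsilon: add 4.
From 14 via epsilon: add 6, 7, 10.
From 7 via epsilon: add 5.
From 5 via epsilon: add 8.
From 8 via epsilon: add 9.
No new states can be added; the closed set is {3, 4, 5, 6, 7, 8, 9, 10, 13, 14}.

{3, 4, 5, 6, 7, 8, 9, 10, 13, 14}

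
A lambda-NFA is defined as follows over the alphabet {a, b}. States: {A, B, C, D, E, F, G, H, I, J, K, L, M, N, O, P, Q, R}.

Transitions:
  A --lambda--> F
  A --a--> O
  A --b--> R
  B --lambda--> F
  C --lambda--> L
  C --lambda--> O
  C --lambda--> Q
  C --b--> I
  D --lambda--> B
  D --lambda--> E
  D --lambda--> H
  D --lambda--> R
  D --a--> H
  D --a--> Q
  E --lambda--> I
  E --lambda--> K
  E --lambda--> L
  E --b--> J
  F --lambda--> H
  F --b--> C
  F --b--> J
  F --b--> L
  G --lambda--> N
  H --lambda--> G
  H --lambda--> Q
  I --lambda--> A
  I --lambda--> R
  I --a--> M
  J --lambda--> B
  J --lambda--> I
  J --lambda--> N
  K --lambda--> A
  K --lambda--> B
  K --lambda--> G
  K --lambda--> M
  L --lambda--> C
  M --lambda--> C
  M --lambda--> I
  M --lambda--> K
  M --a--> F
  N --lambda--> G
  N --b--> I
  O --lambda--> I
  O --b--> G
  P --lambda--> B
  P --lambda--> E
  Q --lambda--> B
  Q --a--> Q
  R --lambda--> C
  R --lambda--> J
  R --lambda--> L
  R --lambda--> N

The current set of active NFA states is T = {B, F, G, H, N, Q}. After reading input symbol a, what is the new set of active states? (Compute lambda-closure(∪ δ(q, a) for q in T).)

{B, F, G, H, N, Q}

Q on a → {Q}.
No a-transition from B, F, G, H, N.
Union after reading a: {Q}.
Now take the lambda-closure:
From Q via lambda: add B.
From B via lambda: add F.
From F via lambda: add H.
From H via lambda: add G.
From G via lambda: add N.
No new states can be added; the closed set is {B, F, G, H, N, Q}.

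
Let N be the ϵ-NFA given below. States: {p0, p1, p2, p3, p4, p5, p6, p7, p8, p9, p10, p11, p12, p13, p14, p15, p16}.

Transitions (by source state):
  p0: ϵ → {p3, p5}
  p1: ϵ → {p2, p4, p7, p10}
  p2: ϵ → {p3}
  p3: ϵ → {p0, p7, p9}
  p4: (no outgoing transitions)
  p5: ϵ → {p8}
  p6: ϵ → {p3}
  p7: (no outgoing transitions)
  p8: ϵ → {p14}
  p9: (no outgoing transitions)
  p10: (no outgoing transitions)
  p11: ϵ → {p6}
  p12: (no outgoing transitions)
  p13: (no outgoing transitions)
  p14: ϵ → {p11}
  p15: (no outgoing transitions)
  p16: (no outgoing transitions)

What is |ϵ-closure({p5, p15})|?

Start with {p5, p15}.
From p5 via ϵ: add p8.
From p8 via ϵ: add p14.
From p14 via ϵ: add p11.
From p11 via ϵ: add p6.
From p6 via ϵ: add p3.
From p3 via ϵ: add p0, p7, p9.
ϵ-closure = {p0, p3, p5, p6, p7, p8, p9, p11, p14, p15}, which has 10 states.

10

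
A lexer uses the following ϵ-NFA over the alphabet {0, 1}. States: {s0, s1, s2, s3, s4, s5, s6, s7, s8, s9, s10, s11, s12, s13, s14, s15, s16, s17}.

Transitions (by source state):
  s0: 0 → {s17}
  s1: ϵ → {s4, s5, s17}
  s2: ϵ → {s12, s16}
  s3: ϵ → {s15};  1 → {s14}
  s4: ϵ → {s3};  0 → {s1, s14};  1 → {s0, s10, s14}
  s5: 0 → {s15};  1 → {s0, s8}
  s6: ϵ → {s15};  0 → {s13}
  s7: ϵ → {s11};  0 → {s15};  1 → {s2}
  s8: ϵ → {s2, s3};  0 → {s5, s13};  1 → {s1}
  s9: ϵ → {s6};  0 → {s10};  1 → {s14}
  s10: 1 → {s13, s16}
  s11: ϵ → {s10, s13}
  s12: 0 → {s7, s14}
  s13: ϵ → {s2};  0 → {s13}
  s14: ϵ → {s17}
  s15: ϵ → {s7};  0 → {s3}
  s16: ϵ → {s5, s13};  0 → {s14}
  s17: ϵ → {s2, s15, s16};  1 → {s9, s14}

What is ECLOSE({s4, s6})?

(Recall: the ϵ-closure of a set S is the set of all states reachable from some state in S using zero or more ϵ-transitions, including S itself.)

Start with {s4, s6}.
From s4 via ϵ: add s3.
From s6 via ϵ: add s15.
From s15 via ϵ: add s7.
From s7 via ϵ: add s11.
From s11 via ϵ: add s10, s13.
From s13 via ϵ: add s2.
From s2 via ϵ: add s12, s16.
From s16 via ϵ: add s5.
No new states can be added; the closed set is {s2, s3, s4, s5, s6, s7, s10, s11, s12, s13, s15, s16}.

{s2, s3, s4, s5, s6, s7, s10, s11, s12, s13, s15, s16}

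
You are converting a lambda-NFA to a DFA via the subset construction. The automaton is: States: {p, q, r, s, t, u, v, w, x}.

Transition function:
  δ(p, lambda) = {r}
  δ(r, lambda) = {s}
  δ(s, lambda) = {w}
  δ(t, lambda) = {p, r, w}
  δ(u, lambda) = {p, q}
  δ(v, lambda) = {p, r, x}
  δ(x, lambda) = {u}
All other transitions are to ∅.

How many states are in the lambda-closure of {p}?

Start with {p}.
From p via lambda: add r.
From r via lambda: add s.
From s via lambda: add w.
lambda-closure = {p, r, s, w}, which has 4 states.

4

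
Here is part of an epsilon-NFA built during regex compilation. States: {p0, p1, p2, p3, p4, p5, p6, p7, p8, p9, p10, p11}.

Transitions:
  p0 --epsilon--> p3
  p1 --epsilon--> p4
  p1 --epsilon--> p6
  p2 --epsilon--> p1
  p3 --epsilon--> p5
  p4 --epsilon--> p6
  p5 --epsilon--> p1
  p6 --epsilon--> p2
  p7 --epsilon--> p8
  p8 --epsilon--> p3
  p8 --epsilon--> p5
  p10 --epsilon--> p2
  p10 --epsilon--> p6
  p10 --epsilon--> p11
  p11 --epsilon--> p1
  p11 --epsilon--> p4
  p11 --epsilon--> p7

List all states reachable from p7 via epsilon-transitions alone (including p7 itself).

Start with {p7}.
From p7 via epsilon: add p8.
From p8 via epsilon: add p3, p5.
From p5 via epsilon: add p1.
From p1 via epsilon: add p4, p6.
From p6 via epsilon: add p2.
No new states can be added; the closed set is {p1, p2, p3, p4, p5, p6, p7, p8}.

{p1, p2, p3, p4, p5, p6, p7, p8}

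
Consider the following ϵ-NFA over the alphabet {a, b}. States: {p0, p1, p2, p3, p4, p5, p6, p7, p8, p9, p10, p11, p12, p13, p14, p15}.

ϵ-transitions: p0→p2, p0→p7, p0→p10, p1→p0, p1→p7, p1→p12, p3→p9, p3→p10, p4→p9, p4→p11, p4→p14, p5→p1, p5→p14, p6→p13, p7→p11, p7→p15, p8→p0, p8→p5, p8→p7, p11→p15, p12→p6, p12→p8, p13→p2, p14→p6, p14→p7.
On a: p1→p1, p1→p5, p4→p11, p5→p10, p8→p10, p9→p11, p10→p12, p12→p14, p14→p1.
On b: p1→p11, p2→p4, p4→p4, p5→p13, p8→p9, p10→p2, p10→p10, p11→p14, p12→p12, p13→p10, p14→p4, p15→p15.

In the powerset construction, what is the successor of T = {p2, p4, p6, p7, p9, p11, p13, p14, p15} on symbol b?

p2 on b → {p4}.
p4 on b → {p4}.
p11 on b → {p14}.
p13 on b → {p10}.
p14 on b → {p4}.
p15 on b → {p15}.
No b-transition from p6, p7, p9.
Union after reading b: {p4, p10, p14, p15}.
Now take the ϵ-closure:
From p4 via ϵ: add p9, p11.
From p14 via ϵ: add p6, p7.
From p6 via ϵ: add p13.
From p13 via ϵ: add p2.
No new states can be added; the closed set is {p2, p4, p6, p7, p9, p10, p11, p13, p14, p15}.

{p2, p4, p6, p7, p9, p10, p11, p13, p14, p15}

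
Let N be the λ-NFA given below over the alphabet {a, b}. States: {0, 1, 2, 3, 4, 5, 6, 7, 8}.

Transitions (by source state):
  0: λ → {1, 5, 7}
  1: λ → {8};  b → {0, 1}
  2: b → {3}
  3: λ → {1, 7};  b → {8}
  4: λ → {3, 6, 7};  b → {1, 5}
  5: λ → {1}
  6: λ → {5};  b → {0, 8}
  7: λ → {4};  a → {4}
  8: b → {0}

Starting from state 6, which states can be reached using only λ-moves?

{1, 5, 6, 8}

Start with {6}.
From 6 via λ: add 5.
From 5 via λ: add 1.
From 1 via λ: add 8.
No new states can be added; the closed set is {1, 5, 6, 8}.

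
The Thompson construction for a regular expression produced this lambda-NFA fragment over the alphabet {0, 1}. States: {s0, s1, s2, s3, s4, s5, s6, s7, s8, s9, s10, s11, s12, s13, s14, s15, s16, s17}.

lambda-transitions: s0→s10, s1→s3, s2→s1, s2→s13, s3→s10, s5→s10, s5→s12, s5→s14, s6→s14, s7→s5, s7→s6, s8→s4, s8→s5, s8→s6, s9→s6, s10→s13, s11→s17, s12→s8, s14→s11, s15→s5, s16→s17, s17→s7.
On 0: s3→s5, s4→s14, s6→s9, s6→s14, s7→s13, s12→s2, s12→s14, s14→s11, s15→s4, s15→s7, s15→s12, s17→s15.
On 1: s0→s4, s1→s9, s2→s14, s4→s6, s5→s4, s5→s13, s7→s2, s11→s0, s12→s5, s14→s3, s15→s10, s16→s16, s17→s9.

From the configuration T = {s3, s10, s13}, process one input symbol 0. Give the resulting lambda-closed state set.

{s4, s5, s6, s7, s8, s10, s11, s12, s13, s14, s17}

s3 on 0 → {s5}.
No 0-transition from s10, s13.
Union after reading 0: {s5}.
Now take the lambda-closure:
From s5 via lambda: add s10, s12, s14.
From s10 via lambda: add s13.
From s12 via lambda: add s8.
From s14 via lambda: add s11.
From s8 via lambda: add s4, s6.
From s11 via lambda: add s17.
From s17 via lambda: add s7.
No new states can be added; the closed set is {s4, s5, s6, s7, s8, s10, s11, s12, s13, s14, s17}.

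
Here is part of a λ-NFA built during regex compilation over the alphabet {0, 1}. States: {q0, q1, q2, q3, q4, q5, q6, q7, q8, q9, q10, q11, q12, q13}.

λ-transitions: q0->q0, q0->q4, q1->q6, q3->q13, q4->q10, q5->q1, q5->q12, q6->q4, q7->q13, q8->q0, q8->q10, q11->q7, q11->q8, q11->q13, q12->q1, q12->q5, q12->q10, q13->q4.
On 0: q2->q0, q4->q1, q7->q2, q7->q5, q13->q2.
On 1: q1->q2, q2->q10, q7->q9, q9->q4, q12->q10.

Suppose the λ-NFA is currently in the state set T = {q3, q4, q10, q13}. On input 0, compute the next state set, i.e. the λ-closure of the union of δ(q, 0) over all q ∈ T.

{q1, q2, q4, q6, q10}

q4 on 0 → {q1}.
q13 on 0 → {q2}.
No 0-transition from q3, q10.
Union after reading 0: {q1, q2}.
Now take the λ-closure:
From q1 via λ: add q6.
From q6 via λ: add q4.
From q4 via λ: add q10.
No new states can be added; the closed set is {q1, q2, q4, q6, q10}.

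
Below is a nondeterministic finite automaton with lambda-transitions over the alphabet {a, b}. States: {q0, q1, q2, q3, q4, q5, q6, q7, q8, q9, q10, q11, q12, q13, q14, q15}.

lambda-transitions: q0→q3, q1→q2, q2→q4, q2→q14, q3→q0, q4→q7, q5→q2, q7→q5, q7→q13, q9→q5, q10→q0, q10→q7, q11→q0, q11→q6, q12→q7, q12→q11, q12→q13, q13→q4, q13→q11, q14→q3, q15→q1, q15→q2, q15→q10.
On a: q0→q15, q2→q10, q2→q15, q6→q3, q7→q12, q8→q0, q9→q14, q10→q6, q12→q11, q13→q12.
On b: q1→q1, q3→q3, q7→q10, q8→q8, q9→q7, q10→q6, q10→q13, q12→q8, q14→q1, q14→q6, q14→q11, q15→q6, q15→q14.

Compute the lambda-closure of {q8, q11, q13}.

{q0, q2, q3, q4, q5, q6, q7, q8, q11, q13, q14}

Start with {q8, q11, q13}.
From q11 via lambda: add q0, q6.
From q13 via lambda: add q4.
From q0 via lambda: add q3.
From q4 via lambda: add q7.
From q7 via lambda: add q5.
From q5 via lambda: add q2.
From q2 via lambda: add q14.
No new states can be added; the closed set is {q0, q2, q3, q4, q5, q6, q7, q8, q11, q13, q14}.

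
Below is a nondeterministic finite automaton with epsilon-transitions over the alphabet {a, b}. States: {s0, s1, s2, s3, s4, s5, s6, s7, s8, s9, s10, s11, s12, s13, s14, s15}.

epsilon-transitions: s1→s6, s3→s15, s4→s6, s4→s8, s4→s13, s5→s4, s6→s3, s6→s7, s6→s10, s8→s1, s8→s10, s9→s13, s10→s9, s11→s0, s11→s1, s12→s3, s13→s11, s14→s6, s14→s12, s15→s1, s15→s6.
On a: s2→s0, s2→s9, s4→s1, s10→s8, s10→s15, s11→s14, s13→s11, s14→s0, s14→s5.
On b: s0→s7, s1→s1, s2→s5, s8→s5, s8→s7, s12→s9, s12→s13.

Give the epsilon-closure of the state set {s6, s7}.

{s0, s1, s3, s6, s7, s9, s10, s11, s13, s15}

Start with {s6, s7}.
From s6 via epsilon: add s3, s10.
From s3 via epsilon: add s15.
From s10 via epsilon: add s9.
From s9 via epsilon: add s13.
From s15 via epsilon: add s1.
From s13 via epsilon: add s11.
From s11 via epsilon: add s0.
No new states can be added; the closed set is {s0, s1, s3, s6, s7, s9, s10, s11, s13, s15}.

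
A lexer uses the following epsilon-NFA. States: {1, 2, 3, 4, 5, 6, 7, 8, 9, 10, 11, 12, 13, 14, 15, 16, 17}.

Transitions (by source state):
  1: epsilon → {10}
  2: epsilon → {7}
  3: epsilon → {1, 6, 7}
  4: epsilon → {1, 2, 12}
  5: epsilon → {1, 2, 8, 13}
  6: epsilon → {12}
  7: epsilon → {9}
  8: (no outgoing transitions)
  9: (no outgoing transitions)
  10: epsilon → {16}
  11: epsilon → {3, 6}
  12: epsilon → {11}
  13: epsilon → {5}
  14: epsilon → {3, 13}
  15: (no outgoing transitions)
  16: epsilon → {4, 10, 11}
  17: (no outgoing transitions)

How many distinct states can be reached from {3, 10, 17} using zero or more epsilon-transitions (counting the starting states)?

Start with {3, 10, 17}.
From 3 via epsilon: add 1, 6, 7.
From 10 via epsilon: add 16.
From 6 via epsilon: add 12.
From 7 via epsilon: add 9.
From 16 via epsilon: add 4, 11.
From 4 via epsilon: add 2.
epsilon-closure = {1, 2, 3, 4, 6, 7, 9, 10, 11, 12, 16, 17}, which has 12 states.

12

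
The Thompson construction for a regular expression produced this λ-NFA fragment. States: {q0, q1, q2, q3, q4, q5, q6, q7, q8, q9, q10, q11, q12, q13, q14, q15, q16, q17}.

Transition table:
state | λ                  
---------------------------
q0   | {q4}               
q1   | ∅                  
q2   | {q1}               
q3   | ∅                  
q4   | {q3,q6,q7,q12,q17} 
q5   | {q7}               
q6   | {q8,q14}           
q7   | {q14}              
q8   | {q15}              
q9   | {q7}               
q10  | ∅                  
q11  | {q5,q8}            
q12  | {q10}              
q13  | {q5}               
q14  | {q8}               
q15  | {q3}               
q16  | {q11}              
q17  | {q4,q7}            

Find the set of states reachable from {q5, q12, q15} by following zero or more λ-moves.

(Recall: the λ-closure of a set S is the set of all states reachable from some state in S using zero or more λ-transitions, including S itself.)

Start with {q5, q12, q15}.
From q5 via λ: add q7.
From q12 via λ: add q10.
From q15 via λ: add q3.
From q7 via λ: add q14.
From q14 via λ: add q8.
No new states can be added; the closed set is {q3, q5, q7, q8, q10, q12, q14, q15}.

{q3, q5, q7, q8, q10, q12, q14, q15}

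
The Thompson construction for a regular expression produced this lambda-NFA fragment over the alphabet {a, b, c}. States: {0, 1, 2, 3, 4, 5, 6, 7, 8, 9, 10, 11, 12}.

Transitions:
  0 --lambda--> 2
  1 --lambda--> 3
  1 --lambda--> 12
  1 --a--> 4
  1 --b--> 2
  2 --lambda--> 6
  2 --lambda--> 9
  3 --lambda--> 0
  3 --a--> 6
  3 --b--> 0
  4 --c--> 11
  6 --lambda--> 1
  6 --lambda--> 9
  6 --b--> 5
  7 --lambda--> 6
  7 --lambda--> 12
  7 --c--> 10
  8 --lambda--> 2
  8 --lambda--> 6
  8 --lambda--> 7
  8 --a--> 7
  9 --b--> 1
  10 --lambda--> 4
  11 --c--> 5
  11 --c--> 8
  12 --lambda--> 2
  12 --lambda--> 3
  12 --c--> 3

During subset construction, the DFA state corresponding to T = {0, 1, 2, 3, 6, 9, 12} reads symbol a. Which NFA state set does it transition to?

{0, 1, 2, 3, 4, 6, 9, 12}

1 on a → {4}.
3 on a → {6}.
No a-transition from 0, 2, 6, 9, 12.
Union after reading a: {4, 6}.
Now take the lambda-closure:
From 6 via lambda: add 1, 9.
From 1 via lambda: add 3, 12.
From 3 via lambda: add 0.
From 12 via lambda: add 2.
No new states can be added; the closed set is {0, 1, 2, 3, 4, 6, 9, 12}.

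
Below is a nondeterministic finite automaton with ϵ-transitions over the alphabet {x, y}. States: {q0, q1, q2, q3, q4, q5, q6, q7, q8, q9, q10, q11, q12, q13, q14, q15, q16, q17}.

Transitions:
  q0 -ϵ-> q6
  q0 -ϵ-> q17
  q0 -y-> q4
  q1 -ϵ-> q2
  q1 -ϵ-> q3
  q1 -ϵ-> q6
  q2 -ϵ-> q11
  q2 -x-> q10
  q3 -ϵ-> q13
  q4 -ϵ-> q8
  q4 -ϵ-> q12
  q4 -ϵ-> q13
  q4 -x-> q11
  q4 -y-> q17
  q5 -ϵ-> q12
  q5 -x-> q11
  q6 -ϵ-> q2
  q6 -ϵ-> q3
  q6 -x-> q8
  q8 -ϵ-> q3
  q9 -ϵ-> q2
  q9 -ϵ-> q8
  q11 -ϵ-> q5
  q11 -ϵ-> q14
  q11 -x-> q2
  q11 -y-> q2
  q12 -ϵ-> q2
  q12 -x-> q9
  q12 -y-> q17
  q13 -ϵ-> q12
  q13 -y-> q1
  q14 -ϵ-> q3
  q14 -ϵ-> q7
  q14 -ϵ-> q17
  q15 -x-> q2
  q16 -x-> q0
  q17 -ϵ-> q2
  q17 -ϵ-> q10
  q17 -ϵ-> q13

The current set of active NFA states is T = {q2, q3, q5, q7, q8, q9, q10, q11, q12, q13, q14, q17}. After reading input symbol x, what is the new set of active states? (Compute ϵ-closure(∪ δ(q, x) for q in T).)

{q2, q3, q5, q7, q8, q9, q10, q11, q12, q13, q14, q17}

q2 on x → {q10}.
q5 on x → {q11}.
q11 on x → {q2}.
q12 on x → {q9}.
No x-transition from q3, q7, q8, q9, q10, q13, q14, q17.
Union after reading x: {q2, q9, q10, q11}.
Now take the ϵ-closure:
From q9 via ϵ: add q8.
From q11 via ϵ: add q5, q14.
From q5 via ϵ: add q12.
From q8 via ϵ: add q3.
From q14 via ϵ: add q7, q17.
From q3 via ϵ: add q13.
No new states can be added; the closed set is {q2, q3, q5, q7, q8, q9, q10, q11, q12, q13, q14, q17}.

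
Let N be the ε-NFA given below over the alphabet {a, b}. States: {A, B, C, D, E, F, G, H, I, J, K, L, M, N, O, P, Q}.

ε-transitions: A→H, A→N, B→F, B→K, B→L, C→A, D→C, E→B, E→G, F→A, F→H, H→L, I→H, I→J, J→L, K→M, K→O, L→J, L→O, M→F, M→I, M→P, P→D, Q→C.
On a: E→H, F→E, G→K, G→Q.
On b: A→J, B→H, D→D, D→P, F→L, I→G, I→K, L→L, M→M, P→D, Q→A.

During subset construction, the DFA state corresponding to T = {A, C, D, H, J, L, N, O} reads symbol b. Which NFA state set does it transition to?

{A, C, D, H, J, L, N, O, P}

A on b → {J}.
D on b → {D, P}.
L on b → {L}.
No b-transition from C, H, J, N, O.
Union after reading b: {D, J, L, P}.
Now take the ε-closure:
From D via ε: add C.
From L via ε: add O.
From C via ε: add A.
From A via ε: add H, N.
No new states can be added; the closed set is {A, C, D, H, J, L, N, O, P}.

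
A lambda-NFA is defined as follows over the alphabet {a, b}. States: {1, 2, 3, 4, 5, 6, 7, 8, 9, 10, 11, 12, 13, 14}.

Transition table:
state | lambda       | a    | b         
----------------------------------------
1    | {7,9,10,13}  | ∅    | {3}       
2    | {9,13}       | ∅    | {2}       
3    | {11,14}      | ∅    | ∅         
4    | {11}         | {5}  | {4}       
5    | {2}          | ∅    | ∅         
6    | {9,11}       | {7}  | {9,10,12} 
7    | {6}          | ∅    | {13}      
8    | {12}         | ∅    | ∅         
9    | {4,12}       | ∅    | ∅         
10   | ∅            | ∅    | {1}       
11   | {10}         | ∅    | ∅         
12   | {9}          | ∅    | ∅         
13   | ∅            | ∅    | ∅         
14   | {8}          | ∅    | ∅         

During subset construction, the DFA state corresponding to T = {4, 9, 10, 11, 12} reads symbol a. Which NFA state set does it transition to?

4 on a → {5}.
No a-transition from 9, 10, 11, 12.
Union after reading a: {5}.
Now take the lambda-closure:
From 5 via lambda: add 2.
From 2 via lambda: add 9, 13.
From 9 via lambda: add 4, 12.
From 4 via lambda: add 11.
From 11 via lambda: add 10.
No new states can be added; the closed set is {2, 4, 5, 9, 10, 11, 12, 13}.

{2, 4, 5, 9, 10, 11, 12, 13}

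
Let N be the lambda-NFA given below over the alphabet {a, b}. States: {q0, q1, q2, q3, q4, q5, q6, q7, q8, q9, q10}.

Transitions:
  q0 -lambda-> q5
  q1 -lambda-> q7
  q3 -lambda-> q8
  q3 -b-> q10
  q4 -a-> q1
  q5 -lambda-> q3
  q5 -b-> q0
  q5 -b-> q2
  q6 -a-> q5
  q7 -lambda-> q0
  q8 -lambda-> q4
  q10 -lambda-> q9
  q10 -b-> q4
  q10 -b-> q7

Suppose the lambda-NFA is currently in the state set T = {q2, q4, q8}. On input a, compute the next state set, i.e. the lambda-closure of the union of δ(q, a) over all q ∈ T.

{q0, q1, q3, q4, q5, q7, q8}

q4 on a → {q1}.
No a-transition from q2, q8.
Union after reading a: {q1}.
Now take the lambda-closure:
From q1 via lambda: add q7.
From q7 via lambda: add q0.
From q0 via lambda: add q5.
From q5 via lambda: add q3.
From q3 via lambda: add q8.
From q8 via lambda: add q4.
No new states can be added; the closed set is {q0, q1, q3, q4, q5, q7, q8}.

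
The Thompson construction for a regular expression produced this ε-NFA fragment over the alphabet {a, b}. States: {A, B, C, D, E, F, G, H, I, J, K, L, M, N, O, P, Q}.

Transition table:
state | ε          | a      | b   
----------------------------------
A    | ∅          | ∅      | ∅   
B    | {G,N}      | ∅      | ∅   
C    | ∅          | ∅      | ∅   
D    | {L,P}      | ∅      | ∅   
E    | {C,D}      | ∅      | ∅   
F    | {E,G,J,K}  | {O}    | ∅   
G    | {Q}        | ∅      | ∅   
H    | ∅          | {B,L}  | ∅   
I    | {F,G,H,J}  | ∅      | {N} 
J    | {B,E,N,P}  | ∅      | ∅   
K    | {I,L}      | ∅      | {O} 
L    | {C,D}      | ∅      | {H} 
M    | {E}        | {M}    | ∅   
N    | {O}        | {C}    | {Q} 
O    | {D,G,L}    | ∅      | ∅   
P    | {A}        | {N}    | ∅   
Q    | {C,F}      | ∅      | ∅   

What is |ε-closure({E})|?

Start with {E}.
From E via ε: add C, D.
From D via ε: add L, P.
From P via ε: add A.
ε-closure = {A, C, D, E, L, P}, which has 6 states.

6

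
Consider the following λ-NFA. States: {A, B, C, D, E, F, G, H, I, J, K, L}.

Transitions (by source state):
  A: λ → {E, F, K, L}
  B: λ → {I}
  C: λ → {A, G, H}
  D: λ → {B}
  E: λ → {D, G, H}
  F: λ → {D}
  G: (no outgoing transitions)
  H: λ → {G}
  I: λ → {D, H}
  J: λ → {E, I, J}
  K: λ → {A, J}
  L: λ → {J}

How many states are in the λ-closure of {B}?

5

Start with {B}.
From B via λ: add I.
From I via λ: add D, H.
From H via λ: add G.
λ-closure = {B, D, G, H, I}, which has 5 states.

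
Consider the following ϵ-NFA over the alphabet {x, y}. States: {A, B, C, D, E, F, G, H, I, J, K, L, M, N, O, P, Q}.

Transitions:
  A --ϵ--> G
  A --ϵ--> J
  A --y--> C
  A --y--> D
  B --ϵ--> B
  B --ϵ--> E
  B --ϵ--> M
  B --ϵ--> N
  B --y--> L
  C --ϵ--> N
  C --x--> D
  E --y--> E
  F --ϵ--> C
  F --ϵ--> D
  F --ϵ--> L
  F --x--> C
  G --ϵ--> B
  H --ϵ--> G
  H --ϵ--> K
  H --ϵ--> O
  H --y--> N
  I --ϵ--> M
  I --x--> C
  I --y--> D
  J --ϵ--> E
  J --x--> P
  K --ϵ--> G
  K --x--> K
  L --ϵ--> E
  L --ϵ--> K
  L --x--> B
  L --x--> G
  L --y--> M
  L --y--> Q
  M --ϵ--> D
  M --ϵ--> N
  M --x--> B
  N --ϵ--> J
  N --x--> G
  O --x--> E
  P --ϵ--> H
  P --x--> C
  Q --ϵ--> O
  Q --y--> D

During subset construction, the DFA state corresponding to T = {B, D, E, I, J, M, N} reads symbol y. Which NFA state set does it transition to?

{B, D, E, G, J, K, L, M, N}

B on y → {L}.
E on y → {E}.
I on y → {D}.
No y-transition from D, J, M, N.
Union after reading y: {D, E, L}.
Now take the ϵ-closure:
From L via ϵ: add K.
From K via ϵ: add G.
From G via ϵ: add B.
From B via ϵ: add M, N.
From N via ϵ: add J.
No new states can be added; the closed set is {B, D, E, G, J, K, L, M, N}.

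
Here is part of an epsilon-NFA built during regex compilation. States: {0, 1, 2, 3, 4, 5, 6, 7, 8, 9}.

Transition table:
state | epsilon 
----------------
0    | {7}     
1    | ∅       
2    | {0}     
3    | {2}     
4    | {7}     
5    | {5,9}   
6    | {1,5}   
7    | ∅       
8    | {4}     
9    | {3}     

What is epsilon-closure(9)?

Start with {9}.
From 9 via epsilon: add 3.
From 3 via epsilon: add 2.
From 2 via epsilon: add 0.
From 0 via epsilon: add 7.
No new states can be added; the closed set is {0, 2, 3, 7, 9}.

{0, 2, 3, 7, 9}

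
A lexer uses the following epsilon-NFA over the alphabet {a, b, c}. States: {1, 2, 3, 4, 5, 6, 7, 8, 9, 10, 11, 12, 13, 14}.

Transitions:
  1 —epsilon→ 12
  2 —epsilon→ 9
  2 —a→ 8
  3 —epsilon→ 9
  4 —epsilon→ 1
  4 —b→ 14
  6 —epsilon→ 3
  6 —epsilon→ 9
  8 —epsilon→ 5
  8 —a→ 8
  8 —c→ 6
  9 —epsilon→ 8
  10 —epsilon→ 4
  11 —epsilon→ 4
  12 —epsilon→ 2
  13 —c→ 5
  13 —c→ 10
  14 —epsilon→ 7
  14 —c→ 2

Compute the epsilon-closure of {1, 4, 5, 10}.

{1, 2, 4, 5, 8, 9, 10, 12}

Start with {1, 4, 5, 10}.
From 1 via epsilon: add 12.
From 12 via epsilon: add 2.
From 2 via epsilon: add 9.
From 9 via epsilon: add 8.
No new states can be added; the closed set is {1, 2, 4, 5, 8, 9, 10, 12}.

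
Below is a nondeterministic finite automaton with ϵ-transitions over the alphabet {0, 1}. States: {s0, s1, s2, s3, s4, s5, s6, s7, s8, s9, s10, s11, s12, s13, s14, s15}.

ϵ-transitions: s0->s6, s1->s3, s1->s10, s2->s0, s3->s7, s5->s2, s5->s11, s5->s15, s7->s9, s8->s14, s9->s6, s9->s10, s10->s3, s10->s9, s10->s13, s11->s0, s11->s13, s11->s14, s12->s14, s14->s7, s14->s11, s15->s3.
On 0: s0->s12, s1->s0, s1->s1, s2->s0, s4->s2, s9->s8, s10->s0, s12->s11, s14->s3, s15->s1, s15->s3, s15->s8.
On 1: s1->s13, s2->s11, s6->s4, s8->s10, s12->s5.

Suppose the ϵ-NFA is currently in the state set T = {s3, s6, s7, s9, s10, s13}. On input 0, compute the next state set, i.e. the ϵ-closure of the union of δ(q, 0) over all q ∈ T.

s9 on 0 → {s8}.
s10 on 0 → {s0}.
No 0-transition from s3, s6, s7, s13.
Union after reading 0: {s0, s8}.
Now take the ϵ-closure:
From s0 via ϵ: add s6.
From s8 via ϵ: add s14.
From s14 via ϵ: add s7, s11.
From s7 via ϵ: add s9.
From s11 via ϵ: add s13.
From s9 via ϵ: add s10.
From s10 via ϵ: add s3.
No new states can be added; the closed set is {s0, s3, s6, s7, s8, s9, s10, s11, s13, s14}.

{s0, s3, s6, s7, s8, s9, s10, s11, s13, s14}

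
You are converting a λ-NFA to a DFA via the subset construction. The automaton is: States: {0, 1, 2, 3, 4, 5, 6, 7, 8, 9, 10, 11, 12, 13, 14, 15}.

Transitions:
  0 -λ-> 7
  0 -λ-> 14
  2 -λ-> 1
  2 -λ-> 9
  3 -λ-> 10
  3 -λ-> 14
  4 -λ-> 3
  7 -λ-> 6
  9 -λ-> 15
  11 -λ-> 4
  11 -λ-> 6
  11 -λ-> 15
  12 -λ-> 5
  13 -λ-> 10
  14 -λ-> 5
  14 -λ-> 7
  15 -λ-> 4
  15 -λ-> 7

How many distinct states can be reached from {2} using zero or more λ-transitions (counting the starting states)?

Start with {2}.
From 2 via λ: add 1, 9.
From 9 via λ: add 15.
From 15 via λ: add 4, 7.
From 4 via λ: add 3.
From 7 via λ: add 6.
From 3 via λ: add 10, 14.
From 14 via λ: add 5.
λ-closure = {1, 2, 3, 4, 5, 6, 7, 9, 10, 14, 15}, which has 11 states.

11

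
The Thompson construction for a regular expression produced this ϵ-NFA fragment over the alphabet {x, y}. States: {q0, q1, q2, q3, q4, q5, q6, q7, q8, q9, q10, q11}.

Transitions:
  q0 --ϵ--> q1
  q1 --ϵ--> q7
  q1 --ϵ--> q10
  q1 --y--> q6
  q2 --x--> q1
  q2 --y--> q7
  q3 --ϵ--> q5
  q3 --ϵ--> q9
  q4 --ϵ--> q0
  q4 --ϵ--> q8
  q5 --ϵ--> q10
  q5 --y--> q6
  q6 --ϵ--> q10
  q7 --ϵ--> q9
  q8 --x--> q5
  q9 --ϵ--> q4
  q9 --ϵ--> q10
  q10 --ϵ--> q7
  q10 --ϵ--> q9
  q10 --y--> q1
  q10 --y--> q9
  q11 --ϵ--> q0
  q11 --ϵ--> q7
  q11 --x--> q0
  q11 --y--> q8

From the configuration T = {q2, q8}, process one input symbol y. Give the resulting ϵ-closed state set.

q2 on y → {q7}.
No y-transition from q8.
Union after reading y: {q7}.
Now take the ϵ-closure:
From q7 via ϵ: add q9.
From q9 via ϵ: add q4, q10.
From q4 via ϵ: add q0, q8.
From q0 via ϵ: add q1.
No new states can be added; the closed set is {q0, q1, q4, q7, q8, q9, q10}.

{q0, q1, q4, q7, q8, q9, q10}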